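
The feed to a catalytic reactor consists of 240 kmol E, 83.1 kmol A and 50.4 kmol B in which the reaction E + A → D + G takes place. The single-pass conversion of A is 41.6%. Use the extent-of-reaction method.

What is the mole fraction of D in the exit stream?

0.0926

A reacted = 0.416 × 83.1 = 34.57 kmol; ν_A = −1, so ξ = 34.57/1 = 34.57 kmol.
Outlet amounts (n = n₀ + ν ξ):
  E: 240 − 1(34.57) = 205.4
  A: 83.1 − 1(34.57) = 48.53
  D: 0 + 1(34.57) = 34.57
  G: 0 + 1(34.57) = 34.57
  B: 50.4 (inert)
Total out = 373.5 kmol; y_D = 34.57 / 373.5 = 0.09256.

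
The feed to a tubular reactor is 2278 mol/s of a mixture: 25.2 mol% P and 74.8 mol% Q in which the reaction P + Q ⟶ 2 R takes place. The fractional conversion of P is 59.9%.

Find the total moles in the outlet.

2280 mol/s

P reacted = 0.599 × 574.1 = 343.9 mol/s; ν_P = −1, so ξ = 343.9/1 = 343.9 mol/s.
Outlet amounts (n = n₀ + ν ξ):
  P: 574.1 − 1(343.9) = 230.2
  Q: 1704 − 1(343.9) = 1360
  R: 0 + 2(343.9) = 687.7
Total out = 230.2 + 1360 + 687.7 = 2278 mol/s.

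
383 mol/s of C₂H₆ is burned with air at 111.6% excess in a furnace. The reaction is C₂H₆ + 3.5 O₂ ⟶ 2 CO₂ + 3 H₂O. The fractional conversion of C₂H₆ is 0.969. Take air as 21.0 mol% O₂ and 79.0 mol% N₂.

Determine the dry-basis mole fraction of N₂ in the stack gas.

Stoichiometric O₂ = 3.5 × 383 = 1340 mol/s; O₂ fed = 1340 × 2.116 = 2836 mol/s.
N₂ fed = 2836 × 79/21 = 10670 mol/s.
Fuel reacted = 0.969 × 383 → ξ = 371.1 mol/s.
Outlet (n = n₀ + ν ξ):
  C₂H₆: 383 − 1(371.1) = 11.87
  O₂: 2836 − 3.5(371.1) = 1538
  N₂: 10670 (inert)
  CO₂: 0 + 2(371.1) = 742.3
  H₂O: 0 + 3(371.1) = 1113
Dry total = 12960 mol/s; y_N₂ (dry) = 10670 / 12960 = 0.8232.

0.823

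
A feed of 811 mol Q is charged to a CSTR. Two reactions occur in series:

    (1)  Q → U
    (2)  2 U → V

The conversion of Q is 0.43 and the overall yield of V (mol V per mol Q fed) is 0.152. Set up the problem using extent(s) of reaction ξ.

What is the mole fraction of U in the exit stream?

0.149

Conversion of Q: Q consumed = 1ξ₁ = 0.43 × 811 → ξ₁ = 348.7 mol.
Yield of V: 1ξ₂ / 811 = 0.152 → ξ₂ = 123.3 mol.
Outlet amounts (n = n₀ + Σ ν·ξ):
  Q: 811 − 1(348.7) = 462.3
  U: 0 + 1(348.7) − 2(123.3) = 102.2
  V: 0 + 1(123.3) = 123.3
Total out = 687.7 mol; y_U = 102.2 / 687.7 = 0.1486.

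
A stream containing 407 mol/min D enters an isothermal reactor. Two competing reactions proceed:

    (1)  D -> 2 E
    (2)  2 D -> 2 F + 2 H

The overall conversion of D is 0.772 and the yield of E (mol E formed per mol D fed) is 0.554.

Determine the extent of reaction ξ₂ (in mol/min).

ξ₂ = 101 mol/min

Yield of E: 2ξ₁ / 407 = 0.554 → ξ₁ = 112.7 mol/min.
Conversion of D: 1ξ₁ + 2ξ₂ = 0.772 × 407 = 314.2 → ξ₂ = 100.7 mol/min.
Outlet amounts (n = n₀ + Σ ν·ξ):
  D: 407 − 1(112.7) − 2(100.7) = 92.8
  E: 0 + 2(112.7) = 225.5
  F: 0 + 2(100.7) = 201.5
  H: 0 + 2(100.7) = 201.5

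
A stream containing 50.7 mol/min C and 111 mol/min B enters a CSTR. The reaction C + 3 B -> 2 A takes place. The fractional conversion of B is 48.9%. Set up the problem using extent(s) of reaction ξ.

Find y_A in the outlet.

0.288

B reacted = 0.489 × 111 = 54.28 mol/min; ν_B = −3, so ξ = 54.28/3 = 18.09 mol/min.
Outlet amounts (n = n₀ + ν ξ):
  C: 50.7 − 1(18.09) = 32.61
  B: 111 − 3(18.09) = 56.72
  A: 0 + 2(18.09) = 36.19
Total out = 125.5 mol/min; y_A = 36.19 / 125.5 = 0.2883.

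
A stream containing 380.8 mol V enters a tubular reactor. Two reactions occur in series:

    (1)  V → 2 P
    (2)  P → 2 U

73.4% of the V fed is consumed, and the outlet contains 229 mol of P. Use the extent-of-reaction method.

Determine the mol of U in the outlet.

Conversion of V: V consumed = 1ξ₁ = 0.734 × 380.8 → ξ₁ = 279.5 mol.
P balance: n_P = 0 + 2ξ₁ − 1ξ₂ = 229 → ξ₂ = (2·279.5 − 229)/1 = 330 mol.
Outlet amounts (n = n₀ + Σ ν·ξ):
  V: 380.8 − 1(279.5) = 101.3
  P: 0 + 2(279.5) − 1(330) = 229
  U: 0 + 2(330) = 660

660 mol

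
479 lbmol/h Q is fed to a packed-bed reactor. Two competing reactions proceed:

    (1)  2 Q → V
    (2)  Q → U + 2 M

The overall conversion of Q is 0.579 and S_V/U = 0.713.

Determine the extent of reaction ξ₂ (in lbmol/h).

ξ₂ = 114 lbmol/h

Conversion of Q: Q consumed = 0.579 × 479 = 277.3 lbmol/h = 2ξ₁ + 1ξ₂.
Selectivity: 1ξ₁ / (1ξ₂) = 0.713 → ξ₁ = 0.713 ξ₂.
Substitute: (2·0.713 + 1) ξ₂ = 277.3 → ξ₂ = 114.3 lbmol/h, ξ₁ = 81.51 lbmol/h.
Outlet amounts (n = n₀ + Σ ν·ξ):
  Q: 479 − 2(81.51) − 1(114.3) = 201.7
  V: 0 + 1(81.51) = 81.51
  U: 0 + 1(114.3) = 114.3
  M: 0 + 2(114.3) = 228.6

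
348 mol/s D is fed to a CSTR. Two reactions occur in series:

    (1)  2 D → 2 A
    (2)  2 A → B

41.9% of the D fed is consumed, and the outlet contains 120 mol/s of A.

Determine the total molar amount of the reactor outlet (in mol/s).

Conversion of D: D consumed = 2ξ₁ = 0.419 × 348 → ξ₁ = 72.91 mol/s.
A balance: n_A = 0 + 2ξ₁ − 2ξ₂ = 120 → ξ₂ = (2·72.91 − 120)/2 = 12.91 mol/s.
Outlet amounts (n = n₀ + Σ ν·ξ):
  D: 348 − 2(72.91) = 202.2
  A: 0 + 2(72.91) − 2(12.91) = 120
  B: 0 + 1(12.91) = 12.91
Total out = 202.2 + 120 + 12.91 = 335.1 mol/s.

335 mol/s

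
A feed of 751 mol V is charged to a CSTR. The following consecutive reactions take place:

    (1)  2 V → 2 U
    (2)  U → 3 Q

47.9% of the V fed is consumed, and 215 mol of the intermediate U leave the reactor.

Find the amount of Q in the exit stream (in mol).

Conversion of V: V consumed = 2ξ₁ = 0.479 × 751 → ξ₁ = 179.9 mol.
U balance: n_U = 0 + 2ξ₁ − 1ξ₂ = 215 → ξ₂ = (2·179.9 − 215)/1 = 144.7 mol.
Outlet amounts (n = n₀ + Σ ν·ξ):
  V: 751 − 2(179.9) = 391.3
  U: 0 + 2(179.9) − 1(144.7) = 215
  Q: 0 + 3(144.7) = 434.2

434 mol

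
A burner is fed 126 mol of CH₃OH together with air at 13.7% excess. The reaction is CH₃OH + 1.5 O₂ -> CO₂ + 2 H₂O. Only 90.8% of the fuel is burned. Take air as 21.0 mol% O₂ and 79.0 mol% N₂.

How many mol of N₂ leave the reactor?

Stoichiometric O₂ = 1.5 × 126 = 189 mol; O₂ fed = 189 × 1.137 = 214.9 mol.
N₂ fed = 214.9 × 79/21 = 808.4 mol.
Fuel reacted = 0.908 × 126 → ξ = 114.4 mol.
Outlet (n = n₀ + ν ξ):
  CH₃OH: 126 − 1(114.4) = 11.59
  O₂: 214.9 − 1.5(114.4) = 43.28
  N₂: 808.4 (inert)
  CO₂: 0 + 1(114.4) = 114.4
  H₂O: 0 + 2(114.4) = 228.8

808 mol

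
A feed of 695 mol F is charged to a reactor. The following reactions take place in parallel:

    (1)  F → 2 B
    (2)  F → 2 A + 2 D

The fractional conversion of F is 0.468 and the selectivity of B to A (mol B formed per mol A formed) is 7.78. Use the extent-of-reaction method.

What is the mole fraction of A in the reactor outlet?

Conversion of F: F consumed = 0.468 × 695 = 325.3 mol = 1ξ₁ + 1ξ₂.
Selectivity: 2ξ₁ / (2ξ₂) = 7.78 → ξ₁ = 7.78 ξ₂.
Substitute: (1·7.78 + 1) ξ₂ = 325.3 → ξ₂ = 37.05 mol, ξ₁ = 288.2 mol.
Outlet amounts (n = n₀ + Σ ν·ξ):
  F: 695 − 1(288.2) − 1(37.05) = 369.7
  B: 0 + 2(288.2) = 576.4
  A: 0 + 2(37.05) = 74.09
  D: 0 + 2(37.05) = 74.09
Total out = 1094 mol; y_A = 74.09 / 1094 = 0.0677.

0.0677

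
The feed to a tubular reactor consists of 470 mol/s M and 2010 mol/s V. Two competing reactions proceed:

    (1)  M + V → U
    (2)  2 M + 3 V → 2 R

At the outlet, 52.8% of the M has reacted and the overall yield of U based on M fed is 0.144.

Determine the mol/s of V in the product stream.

1670 mol/s

Yield of U: 1ξ₁ / 470 = 0.144 → ξ₁ = 67.68 mol/s.
Conversion of M: 1ξ₁ + 2ξ₂ = 0.528 × 470 = 248.2 → ξ₂ = 90.24 mol/s.
Outlet amounts (n = n₀ + Σ ν·ξ):
  M: 470 − 1(67.68) − 2(90.24) = 221.8
  V: 2010 − 1(67.68) − 3(90.24) = 1672
  U: 0 + 1(67.68) = 67.68
  R: 0 + 2(90.24) = 180.5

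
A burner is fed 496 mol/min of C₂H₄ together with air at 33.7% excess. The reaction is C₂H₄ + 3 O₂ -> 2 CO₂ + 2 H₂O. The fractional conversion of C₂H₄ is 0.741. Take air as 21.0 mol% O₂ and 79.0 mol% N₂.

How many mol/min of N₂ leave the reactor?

7480 mol/min

Stoichiometric O₂ = 3 × 496 = 1488 mol/min; O₂ fed = 1488 × 1.337 = 1989 mol/min.
N₂ fed = 1989 × 79/21 = 7484 mol/min.
Fuel reacted = 0.741 × 496 → ξ = 367.5 mol/min.
Outlet (n = n₀ + ν ξ):
  C₂H₄: 496 − 1(367.5) = 128.5
  O₂: 1989 − 3(367.5) = 886.8
  N₂: 7484 (inert)
  CO₂: 0 + 2(367.5) = 735.1
  H₂O: 0 + 2(367.5) = 735.1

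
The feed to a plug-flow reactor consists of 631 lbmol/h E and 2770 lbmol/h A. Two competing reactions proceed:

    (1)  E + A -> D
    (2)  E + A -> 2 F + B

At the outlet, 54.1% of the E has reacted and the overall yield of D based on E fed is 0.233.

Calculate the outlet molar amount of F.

Yield of D: 1ξ₁ / 631 = 0.233 → ξ₁ = 147 lbmol/h.
Conversion of E: 1ξ₁ + 1ξ₂ = 0.541 × 631 = 341.4 → ξ₂ = 194.3 lbmol/h.
Outlet amounts (n = n₀ + Σ ν·ξ):
  E: 631 − 1(147) − 1(194.3) = 289.6
  A: 2770 − 1(147) − 1(194.3) = 2429
  D: 0 + 1(147) = 147
  F: 0 + 2(194.3) = 388.7
  B: 0 + 1(194.3) = 194.3

389 lbmol/h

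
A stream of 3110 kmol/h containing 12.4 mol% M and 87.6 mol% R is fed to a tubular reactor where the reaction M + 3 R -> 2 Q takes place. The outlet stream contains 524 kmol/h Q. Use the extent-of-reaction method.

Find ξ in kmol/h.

ξ = 262 kmol/h

For Q: n = n₀ + 2ξ → 524 = 0 + 2ξ, giving ξ = 262 kmol/h.
Outlet amounts (n = n₀ + ν ξ):
  M: 385.6 − 1(262) = 123.6
  R: 2724 − 3(262) = 1938
  Q: 0 + 2(262) = 524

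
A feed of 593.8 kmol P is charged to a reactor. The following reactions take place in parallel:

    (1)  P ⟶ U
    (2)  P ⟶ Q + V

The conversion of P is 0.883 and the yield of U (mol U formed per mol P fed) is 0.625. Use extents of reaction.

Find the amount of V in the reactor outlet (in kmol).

Yield of U: 1ξ₁ / 593.8 = 0.625 → ξ₁ = 371.1 kmol.
Conversion of P: 1ξ₁ + 1ξ₂ = 0.883 × 593.8 = 524.3 → ξ₂ = 153.2 kmol.
Outlet amounts (n = n₀ + Σ ν·ξ):
  P: 593.8 − 1(371.1) − 1(153.2) = 69.47
  U: 0 + 1(371.1) = 371.1
  Q: 0 + 1(153.2) = 153.2
  V: 0 + 1(153.2) = 153.2

153 kmol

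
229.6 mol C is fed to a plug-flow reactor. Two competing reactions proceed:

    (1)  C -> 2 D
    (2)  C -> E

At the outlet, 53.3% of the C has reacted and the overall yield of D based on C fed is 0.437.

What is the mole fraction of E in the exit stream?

0.258

Yield of D: 2ξ₁ / 229.6 = 0.437 → ξ₁ = 50.17 mol.
Conversion of C: 1ξ₁ + 1ξ₂ = 0.533 × 229.6 = 122.4 → ξ₂ = 72.21 mol.
Outlet amounts (n = n₀ + Σ ν·ξ):
  C: 229.6 − 1(50.17) − 1(72.21) = 107.2
  D: 0 + 2(50.17) = 100.3
  E: 0 + 1(72.21) = 72.21
Total out = 279.8 mol; y_E = 72.21 / 279.8 = 0.2581.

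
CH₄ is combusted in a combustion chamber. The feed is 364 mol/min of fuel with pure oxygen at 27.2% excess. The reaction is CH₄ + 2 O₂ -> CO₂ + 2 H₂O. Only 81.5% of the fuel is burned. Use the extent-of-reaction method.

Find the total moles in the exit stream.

1290 mol/min

Stoichiometric O₂ = 2 × 364 = 728 mol/min; O₂ fed = 728 × 1.272 = 926 mol/min.
Fuel reacted = 0.815 × 364 → ξ = 296.7 mol/min.
Outlet (n = n₀ + ν ξ):
  CH₄: 364 − 1(296.7) = 67.34
  O₂: 926 − 2(296.7) = 332.7
  CO₂: 0 + 1(296.7) = 296.7
  H₂O: 0 + 2(296.7) = 593.3
Total out = 67.34 + 332.7 + 296.7 + 593.3 = 1290 mol/min.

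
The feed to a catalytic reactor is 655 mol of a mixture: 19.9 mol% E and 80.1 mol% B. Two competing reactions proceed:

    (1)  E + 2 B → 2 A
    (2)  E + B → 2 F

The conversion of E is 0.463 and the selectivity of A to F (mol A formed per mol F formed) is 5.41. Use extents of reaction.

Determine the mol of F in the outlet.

Conversion of E: E consumed = 0.463 × 130.3 = 60.35 mol = 1ξ₁ + 1ξ₂.
Selectivity: 2ξ₁ / (2ξ₂) = 5.41 → ξ₁ = 5.41 ξ₂.
Substitute: (1·5.41 + 1) ξ₂ = 60.35 → ξ₂ = 9.415 mol, ξ₁ = 50.93 mol.
Outlet amounts (n = n₀ + Σ ν·ξ):
  E: 130.3 − 1(50.93) − 1(9.415) = 70
  B: 524.7 − 2(50.93) − 1(9.415) = 413.4
  A: 0 + 2(50.93) = 101.9
  F: 0 + 2(9.415) = 18.83

18.8 mol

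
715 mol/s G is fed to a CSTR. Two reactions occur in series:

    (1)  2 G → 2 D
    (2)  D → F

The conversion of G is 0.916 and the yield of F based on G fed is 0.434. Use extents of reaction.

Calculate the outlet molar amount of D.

Conversion of G: G consumed = 2ξ₁ = 0.916 × 715 → ξ₁ = 327.5 mol/s.
Yield of F: 1ξ₂ / 715 = 0.434 → ξ₂ = 310.3 mol/s.
Outlet amounts (n = n₀ + Σ ν·ξ):
  G: 715 − 2(327.5) = 60.06
  D: 0 + 2(327.5) − 1(310.3) = 344.6
  F: 0 + 1(310.3) = 310.3

345 mol/s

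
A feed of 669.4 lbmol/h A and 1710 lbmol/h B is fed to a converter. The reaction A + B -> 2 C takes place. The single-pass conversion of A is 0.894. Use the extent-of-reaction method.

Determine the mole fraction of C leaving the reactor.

A reacted = 0.894 × 669.4 = 598.4 lbmol/h; ν_A = −1, so ξ = 598.4/1 = 598.4 lbmol/h.
Outlet amounts (n = n₀ + ν ξ):
  A: 669.4 − 1(598.4) = 70.96
  B: 1710 − 1(598.4) = 1112
  C: 0 + 2(598.4) = 1197
Total out = 2379 lbmol/h; y_C = 1197 / 2379 = 0.503.

0.503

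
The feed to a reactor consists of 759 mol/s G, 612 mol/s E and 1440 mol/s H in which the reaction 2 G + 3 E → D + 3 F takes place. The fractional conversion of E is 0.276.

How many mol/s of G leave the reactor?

E reacted = 0.276 × 612 = 168.9 mol/s; ν_E = −3, so ξ = 168.9/3 = 56.3 mol/s.
Outlet amounts (n = n₀ + ν ξ):
  G: 759 − 2(56.3) = 646.4
  E: 612 − 3(56.3) = 443.1
  D: 0 + 1(56.3) = 56.3
  F: 0 + 3(56.3) = 168.9
  H: 1440 (inert)

646 mol/s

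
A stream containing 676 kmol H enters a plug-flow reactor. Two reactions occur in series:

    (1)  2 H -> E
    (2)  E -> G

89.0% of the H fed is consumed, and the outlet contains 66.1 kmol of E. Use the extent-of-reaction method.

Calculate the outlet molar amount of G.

235 kmol

Conversion of H: H consumed = 2ξ₁ = 0.89 × 676 → ξ₁ = 300.8 kmol.
E balance: n_E = 0 + 1ξ₁ − 1ξ₂ = 66.1 → ξ₂ = (1·300.8 − 66.1)/1 = 234.7 kmol.
Outlet amounts (n = n₀ + Σ ν·ξ):
  H: 676 − 2(300.8) = 74.36
  E: 0 + 1(300.8) − 1(234.7) = 66.1
  G: 0 + 1(234.7) = 234.7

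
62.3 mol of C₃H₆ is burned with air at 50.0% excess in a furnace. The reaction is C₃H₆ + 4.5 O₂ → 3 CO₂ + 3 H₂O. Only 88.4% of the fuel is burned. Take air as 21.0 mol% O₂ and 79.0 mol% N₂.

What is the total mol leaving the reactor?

Stoichiometric O₂ = 4.5 × 62.3 = 280.3 mol; O₂ fed = 280.3 × 1.500 = 420.5 mol.
N₂ fed = 420.5 × 79/21 = 1582 mol.
Fuel reacted = 0.884 × 62.3 → ξ = 55.07 mol.
Outlet (n = n₀ + ν ξ):
  C₃H₆: 62.3 − 1(55.07) = 7.227
  O₂: 420.5 − 4.5(55.07) = 172.7
  N₂: 1582 (inert)
  CO₂: 0 + 3(55.07) = 165.2
  H₂O: 0 + 3(55.07) = 165.2
Total out = 7.227 + 172.7 + 1582 + 165.2 + 165.2 = 2092 mol.

2090 mol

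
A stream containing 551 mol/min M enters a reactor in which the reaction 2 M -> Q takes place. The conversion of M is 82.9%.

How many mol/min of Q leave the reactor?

M reacted = 0.829 × 551 = 456.8 mol/min; ν_M = −2, so ξ = 456.8/2 = 228.4 mol/min.
Outlet amounts (n = n₀ + ν ξ):
  M: 551 − 2(228.4) = 94.22
  Q: 0 + 1(228.4) = 228.4

228 mol/min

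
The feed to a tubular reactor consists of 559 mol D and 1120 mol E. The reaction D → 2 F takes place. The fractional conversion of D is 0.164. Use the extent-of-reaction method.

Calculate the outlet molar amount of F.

183 mol

D reacted = 0.164 × 559 = 91.68 mol; ν_D = −1, so ξ = 91.68/1 = 91.68 mol.
Outlet amounts (n = n₀ + ν ξ):
  D: 559 − 1(91.68) = 467.3
  F: 0 + 2(91.68) = 183.4
  E: 1120 (inert)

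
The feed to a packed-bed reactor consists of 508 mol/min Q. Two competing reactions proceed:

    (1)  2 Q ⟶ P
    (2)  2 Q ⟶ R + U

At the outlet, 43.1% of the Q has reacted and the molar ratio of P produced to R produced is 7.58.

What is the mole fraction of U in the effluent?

0.031

Conversion of Q: Q consumed = 0.431 × 508 = 218.9 mol/min = 2ξ₁ + 2ξ₂.
Selectivity: 1ξ₁ / (1ξ₂) = 7.58 → ξ₁ = 7.58 ξ₂.
Substitute: (2·7.58 + 2) ξ₂ = 218.9 → ξ₂ = 12.76 mol/min, ξ₁ = 96.71 mol/min.
Outlet amounts (n = n₀ + Σ ν·ξ):
  Q: 508 − 2(96.71) − 2(12.76) = 289.1
  P: 0 + 1(96.71) = 96.71
  R: 0 + 1(12.76) = 12.76
  U: 0 + 1(12.76) = 12.76
Total out = 411.3 mol/min; y_U = 12.76 / 411.3 = 0.03102.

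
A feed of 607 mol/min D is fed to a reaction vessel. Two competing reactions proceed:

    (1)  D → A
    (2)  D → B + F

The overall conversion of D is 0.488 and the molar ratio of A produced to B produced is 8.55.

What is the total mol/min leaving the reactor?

Conversion of D: D consumed = 0.488 × 607 = 296.2 mol/min = 1ξ₁ + 1ξ₂.
Selectivity: 1ξ₁ / (1ξ₂) = 8.55 → ξ₁ = 8.55 ξ₂.
Substitute: (1·8.55 + 1) ξ₂ = 296.2 → ξ₂ = 31.02 mol/min, ξ₁ = 265.2 mol/min.
Outlet amounts (n = n₀ + Σ ν·ξ):
  D: 607 − 1(265.2) − 1(31.02) = 310.8
  A: 0 + 1(265.2) = 265.2
  B: 0 + 1(31.02) = 31.02
  F: 0 + 1(31.02) = 31.02
Total out = 310.8 + 265.2 + 31.02 + 31.02 = 638 mol/min.

638 mol/min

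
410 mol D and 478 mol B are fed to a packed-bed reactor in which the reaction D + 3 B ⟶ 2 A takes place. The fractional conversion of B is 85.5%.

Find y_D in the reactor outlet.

0.445

B reacted = 0.855 × 478 = 408.7 mol; ν_B = −3, so ξ = 408.7/3 = 136.2 mol.
Outlet amounts (n = n₀ + ν ξ):
  D: 410 − 1(136.2) = 273.8
  B: 478 − 3(136.2) = 69.31
  A: 0 + 2(136.2) = 272.5
Total out = 615.5 mol; y_D = 273.8 / 615.5 = 0.4448.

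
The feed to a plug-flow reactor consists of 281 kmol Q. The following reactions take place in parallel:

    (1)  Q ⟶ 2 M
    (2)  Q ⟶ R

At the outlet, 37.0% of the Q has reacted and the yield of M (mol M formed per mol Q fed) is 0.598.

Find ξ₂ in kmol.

Yield of M: 2ξ₁ / 281 = 0.598 → ξ₁ = 84.02 kmol.
Conversion of Q: 1ξ₁ + 1ξ₂ = 0.37 × 281 = 104 → ξ₂ = 19.95 kmol.
Outlet amounts (n = n₀ + Σ ν·ξ):
  Q: 281 − 1(84.02) − 1(19.95) = 177
  M: 0 + 2(84.02) = 168
  R: 0 + 1(19.95) = 19.95

ξ₂ = 20 kmol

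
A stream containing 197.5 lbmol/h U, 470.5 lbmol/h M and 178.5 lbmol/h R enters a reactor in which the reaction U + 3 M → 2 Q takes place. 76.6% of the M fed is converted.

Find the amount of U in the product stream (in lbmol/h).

77.4 lbmol/h

M reacted = 0.766 × 470.5 = 360.4 lbmol/h; ν_M = −3, so ξ = 360.4/3 = 120.1 lbmol/h.
Outlet amounts (n = n₀ + ν ξ):
  U: 197.5 − 1(120.1) = 77.37
  M: 470.5 − 3(120.1) = 110.1
  Q: 0 + 2(120.1) = 240.3
  R: 178.5 (inert)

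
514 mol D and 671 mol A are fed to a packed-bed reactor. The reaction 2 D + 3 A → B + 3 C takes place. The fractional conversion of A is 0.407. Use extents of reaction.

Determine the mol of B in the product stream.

91 mol

A reacted = 0.407 × 671 = 273.1 mol; ν_A = −3, so ξ = 273.1/3 = 91.03 mol.
Outlet amounts (n = n₀ + ν ξ):
  D: 514 − 2(91.03) = 331.9
  A: 671 − 3(91.03) = 397.9
  B: 0 + 1(91.03) = 91.03
  C: 0 + 3(91.03) = 273.1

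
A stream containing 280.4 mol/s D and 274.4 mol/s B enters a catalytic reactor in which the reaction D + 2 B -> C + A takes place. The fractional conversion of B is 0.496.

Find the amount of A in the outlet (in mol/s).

68.1 mol/s

B reacted = 0.496 × 274.4 = 136.1 mol/s; ν_B = −2, so ξ = 136.1/2 = 68.05 mol/s.
Outlet amounts (n = n₀ + ν ξ):
  D: 280.4 − 1(68.05) = 212.3
  B: 274.4 − 2(68.05) = 138.3
  C: 0 + 1(68.05) = 68.05
  A: 0 + 1(68.05) = 68.05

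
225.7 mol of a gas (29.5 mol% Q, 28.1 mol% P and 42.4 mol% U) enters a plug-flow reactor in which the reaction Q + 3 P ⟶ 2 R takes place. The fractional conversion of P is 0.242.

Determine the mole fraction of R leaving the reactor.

0.0475

P reacted = 0.242 × 63.42 = 15.35 mol; ν_P = −3, so ξ = 15.35/3 = 5.116 mol.
Outlet amounts (n = n₀ + ν ξ):
  Q: 66.58 − 1(5.116) = 61.47
  P: 63.42 − 3(5.116) = 48.07
  R: 0 + 2(5.116) = 10.23
  U: 95.7 (inert)
Total out = 215.5 mol; y_R = 10.23 / 215.5 = 0.04749.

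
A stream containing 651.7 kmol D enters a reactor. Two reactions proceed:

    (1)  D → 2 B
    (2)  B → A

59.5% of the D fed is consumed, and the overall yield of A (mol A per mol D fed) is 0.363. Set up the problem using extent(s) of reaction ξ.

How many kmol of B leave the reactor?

Conversion of D: D consumed = 1ξ₁ = 0.595 × 651.7 → ξ₁ = 387.8 kmol.
Yield of A: 1ξ₂ / 651.7 = 0.363 → ξ₂ = 236.6 kmol.
Outlet amounts (n = n₀ + Σ ν·ξ):
  D: 651.7 − 1(387.8) = 263.9
  B: 0 + 2(387.8) − 1(236.6) = 539
  A: 0 + 1(236.6) = 236.6

539 kmol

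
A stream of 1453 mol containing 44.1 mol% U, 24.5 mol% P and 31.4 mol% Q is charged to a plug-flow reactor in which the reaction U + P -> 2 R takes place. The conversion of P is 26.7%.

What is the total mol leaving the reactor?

1450 mol

P reacted = 0.267 × 356 = 95.05 mol; ν_P = −1, so ξ = 95.05/1 = 95.05 mol.
Outlet amounts (n = n₀ + ν ξ):
  U: 640.8 − 1(95.05) = 545.7
  P: 356 − 1(95.05) = 260.9
  R: 0 + 2(95.05) = 190.1
  Q: 456.2 (inert)
Total out = 545.7 + 260.9 + 190.1 + 456.2 = 1453 mol.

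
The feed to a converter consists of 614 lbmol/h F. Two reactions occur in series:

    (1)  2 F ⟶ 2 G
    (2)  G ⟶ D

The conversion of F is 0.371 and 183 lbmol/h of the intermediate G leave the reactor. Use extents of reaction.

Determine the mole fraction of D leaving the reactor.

Conversion of F: F consumed = 2ξ₁ = 0.371 × 614 → ξ₁ = 113.9 lbmol/h.
G balance: n_G = 0 + 2ξ₁ − 1ξ₂ = 183 → ξ₂ = (2·113.9 − 183)/1 = 44.79 lbmol/h.
Outlet amounts (n = n₀ + Σ ν·ξ):
  F: 614 − 2(113.9) = 386.2
  G: 0 + 2(113.9) − 1(44.79) = 183
  D: 0 + 1(44.79) = 44.79
Total out = 614 lbmol/h; y_D = 44.79 / 614 = 0.07295.

0.073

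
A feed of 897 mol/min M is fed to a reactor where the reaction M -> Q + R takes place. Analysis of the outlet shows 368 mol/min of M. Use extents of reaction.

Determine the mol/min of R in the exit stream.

For M: n = n₀ − 1ξ → 368 = 897 − 1ξ, giving ξ = 529 mol/min.
Outlet amounts (n = n₀ + ν ξ):
  M: 897 − 1(529) = 368
  Q: 0 + 1(529) = 529
  R: 0 + 1(529) = 529

529 mol/min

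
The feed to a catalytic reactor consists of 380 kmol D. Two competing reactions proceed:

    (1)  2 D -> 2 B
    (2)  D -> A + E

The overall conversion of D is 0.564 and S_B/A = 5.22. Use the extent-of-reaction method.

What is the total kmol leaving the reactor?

414 kmol

Conversion of D: D consumed = 0.564 × 380 = 214.3 kmol = 2ξ₁ + 1ξ₂.
Selectivity: 2ξ₁ / (1ξ₂) = 5.22 → ξ₁ = 2.61 ξ₂.
Substitute: (2·2.61 + 1) ξ₂ = 214.3 → ξ₂ = 34.46 kmol, ξ₁ = 89.93 kmol.
Outlet amounts (n = n₀ + Σ ν·ξ):
  D: 380 − 2(89.93) − 1(34.46) = 165.7
  B: 0 + 2(89.93) = 179.9
  A: 0 + 1(34.46) = 34.46
  E: 0 + 1(34.46) = 34.46
Total out = 165.7 + 179.9 + 34.46 + 34.46 = 414.5 kmol.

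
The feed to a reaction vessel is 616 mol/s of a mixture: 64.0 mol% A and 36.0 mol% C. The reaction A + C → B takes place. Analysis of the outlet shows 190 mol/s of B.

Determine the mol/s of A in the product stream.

204 mol/s

For B: n = n₀ + 1ξ → 190 = 0 + 1ξ, giving ξ = 190 mol/s.
Outlet amounts (n = n₀ + ν ξ):
  A: 394.2 − 1(190) = 204.2
  C: 221.8 − 1(190) = 31.76
  B: 0 + 1(190) = 190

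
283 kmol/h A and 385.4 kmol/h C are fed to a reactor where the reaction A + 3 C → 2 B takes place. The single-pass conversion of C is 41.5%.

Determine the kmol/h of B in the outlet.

107 kmol/h

C reacted = 0.415 × 385.4 = 159.9 kmol/h; ν_C = −3, so ξ = 159.9/3 = 53.31 kmol/h.
Outlet amounts (n = n₀ + ν ξ):
  A: 283 − 1(53.31) = 229.7
  C: 385.4 − 3(53.31) = 225.5
  B: 0 + 2(53.31) = 106.6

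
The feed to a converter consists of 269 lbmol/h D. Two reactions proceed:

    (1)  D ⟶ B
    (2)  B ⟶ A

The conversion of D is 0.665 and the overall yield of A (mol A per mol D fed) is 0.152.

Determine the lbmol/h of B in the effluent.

138 lbmol/h

Conversion of D: D consumed = 1ξ₁ = 0.665 × 269 → ξ₁ = 178.9 lbmol/h.
Yield of A: 1ξ₂ / 269 = 0.152 → ξ₂ = 40.89 lbmol/h.
Outlet amounts (n = n₀ + Σ ν·ξ):
  D: 269 − 1(178.9) = 90.11
  B: 0 + 1(178.9) − 1(40.89) = 138
  A: 0 + 1(40.89) = 40.89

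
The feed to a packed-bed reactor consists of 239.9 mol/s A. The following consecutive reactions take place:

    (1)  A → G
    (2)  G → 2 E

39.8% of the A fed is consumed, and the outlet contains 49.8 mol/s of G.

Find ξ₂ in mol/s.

ξ₂ = 45.7 mol/s

Conversion of A: A consumed = 1ξ₁ = 0.398 × 239.9 → ξ₁ = 95.48 mol/s.
G balance: n_G = 0 + 1ξ₁ − 1ξ₂ = 49.8 → ξ₂ = (1·95.48 − 49.8)/1 = 45.68 mol/s.
Outlet amounts (n = n₀ + Σ ν·ξ):
  A: 239.9 − 1(95.48) = 144.4
  G: 0 + 1(95.48) − 1(45.68) = 49.8
  E: 0 + 2(45.68) = 91.36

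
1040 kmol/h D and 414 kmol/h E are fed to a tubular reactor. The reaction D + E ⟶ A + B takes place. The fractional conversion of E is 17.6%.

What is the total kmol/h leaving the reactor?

1450 kmol/h

E reacted = 0.176 × 414 = 72.86 kmol/h; ν_E = −1, so ξ = 72.86/1 = 72.86 kmol/h.
Outlet amounts (n = n₀ + ν ξ):
  D: 1040 − 1(72.86) = 967.1
  E: 414 − 1(72.86) = 341.1
  A: 0 + 1(72.86) = 72.86
  B: 0 + 1(72.86) = 72.86
Total out = 967.1 + 341.1 + 72.86 + 72.86 = 1454 kmol/h.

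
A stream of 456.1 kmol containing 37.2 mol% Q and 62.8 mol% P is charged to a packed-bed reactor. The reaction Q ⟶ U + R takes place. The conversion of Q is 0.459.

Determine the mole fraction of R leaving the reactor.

0.146

Q reacted = 0.459 × 169.7 = 77.88 kmol; ν_Q = −1, so ξ = 77.88/1 = 77.88 kmol.
Outlet amounts (n = n₀ + ν ξ):
  Q: 169.7 − 1(77.88) = 91.79
  U: 0 + 1(77.88) = 77.88
  R: 0 + 1(77.88) = 77.88
  P: 286.4 (inert)
Total out = 534 kmol; y_R = 77.88 / 534 = 0.1458.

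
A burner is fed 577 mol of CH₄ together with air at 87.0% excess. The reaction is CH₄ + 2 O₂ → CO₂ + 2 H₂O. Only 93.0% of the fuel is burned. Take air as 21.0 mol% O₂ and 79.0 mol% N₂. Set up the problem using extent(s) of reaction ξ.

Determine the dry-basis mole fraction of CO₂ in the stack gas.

Stoichiometric O₂ = 2 × 577 = 1154 mol; O₂ fed = 1154 × 1.870 = 2158 mol.
N₂ fed = 2158 × 79/21 = 8118 mol.
Fuel reacted = 0.93 × 577 → ξ = 536.6 mol.
Outlet (n = n₀ + ν ξ):
  CH₄: 577 − 1(536.6) = 40.39
  O₂: 2158 − 2(536.6) = 1085
  N₂: 8118 (inert)
  CO₂: 0 + 1(536.6) = 536.6
  H₂O: 0 + 2(536.6) = 1073
Dry total = 9780 mol; y_CO₂ (dry) = 536.6 / 9780 = 0.05487.

0.0549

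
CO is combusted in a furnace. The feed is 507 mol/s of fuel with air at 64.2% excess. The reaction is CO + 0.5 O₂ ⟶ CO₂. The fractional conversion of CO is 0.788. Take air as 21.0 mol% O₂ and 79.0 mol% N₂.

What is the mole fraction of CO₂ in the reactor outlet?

0.175

Stoichiometric O₂ = 0.5 × 507 = 253.5 mol/s; O₂ fed = 253.5 × 1.642 = 416.2 mol/s.
N₂ fed = 416.2 × 79/21 = 1566 mol/s.
Fuel reacted = 0.788 × 507 → ξ = 399.5 mol/s.
Outlet (n = n₀ + ν ξ):
  CO: 507 − 1(399.5) = 107.5
  O₂: 416.2 − 0.5(399.5) = 216.5
  N₂: 1566 (inert)
  CO₂: 0 + 1(399.5) = 399.5
Total out = 2289 mol/s; y_CO₂ = 399.5 / 2289 = 0.1745.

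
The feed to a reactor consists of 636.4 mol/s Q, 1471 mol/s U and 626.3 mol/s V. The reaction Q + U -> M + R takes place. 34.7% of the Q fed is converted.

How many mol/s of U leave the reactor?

Q reacted = 0.347 × 636.4 = 220.8 mol/s; ν_Q = −1, so ξ = 220.8/1 = 220.8 mol/s.
Outlet amounts (n = n₀ + ν ξ):
  Q: 636.4 − 1(220.8) = 415.6
  U: 1471 − 1(220.8) = 1250
  M: 0 + 1(220.8) = 220.8
  R: 0 + 1(220.8) = 220.8
  V: 626.3 (inert)

1250 mol/s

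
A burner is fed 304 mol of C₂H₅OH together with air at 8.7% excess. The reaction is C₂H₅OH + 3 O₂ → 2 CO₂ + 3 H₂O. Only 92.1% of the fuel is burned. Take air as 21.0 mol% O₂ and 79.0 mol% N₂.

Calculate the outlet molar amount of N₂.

3730 mol

Stoichiometric O₂ = 3 × 304 = 912 mol; O₂ fed = 912 × 1.087 = 991.3 mol.
N₂ fed = 991.3 × 79/21 = 3729 mol.
Fuel reacted = 0.921 × 304 → ξ = 280 mol.
Outlet (n = n₀ + ν ξ):
  C₂H₅OH: 304 − 1(280) = 24.02
  O₂: 991.3 − 3(280) = 151.4
  N₂: 3729 (inert)
  CO₂: 0 + 2(280) = 560
  H₂O: 0 + 3(280) = 840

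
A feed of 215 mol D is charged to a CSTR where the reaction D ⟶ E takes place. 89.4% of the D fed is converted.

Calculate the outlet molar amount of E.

D reacted = 0.894 × 215 = 192.2 mol; ν_D = −1, so ξ = 192.2/1 = 192.2 mol.
Outlet amounts (n = n₀ + ν ξ):
  D: 215 − 1(192.2) = 22.79
  E: 0 + 1(192.2) = 192.2

192 mol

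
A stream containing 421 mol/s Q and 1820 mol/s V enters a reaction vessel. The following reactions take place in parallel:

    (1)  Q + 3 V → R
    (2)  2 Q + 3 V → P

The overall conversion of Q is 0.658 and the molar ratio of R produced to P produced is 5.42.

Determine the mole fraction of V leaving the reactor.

Conversion of Q: Q consumed = 0.658 × 421 = 277 mol/s = 1ξ₁ + 2ξ₂.
Selectivity: 1ξ₁ / (1ξ₂) = 5.42 → ξ₁ = 5.42 ξ₂.
Substitute: (1·5.42 + 2) ξ₂ = 277 → ξ₂ = 37.33 mol/s, ξ₁ = 202.4 mol/s.
Outlet amounts (n = n₀ + Σ ν·ξ):
  Q: 421 − 1(202.4) − 2(37.33) = 144
  V: 1820 − 3(202.4) − 3(37.33) = 1101
  R: 0 + 1(202.4) = 202.4
  P: 0 + 1(37.33) = 37.33
Total out = 1485 mol/s; y_V = 1101 / 1485 = 0.7416.

0.742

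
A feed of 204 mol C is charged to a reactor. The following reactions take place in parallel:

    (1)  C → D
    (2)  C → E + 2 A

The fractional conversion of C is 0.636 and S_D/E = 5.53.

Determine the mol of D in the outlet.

110 mol

Conversion of C: C consumed = 0.636 × 204 = 129.7 mol = 1ξ₁ + 1ξ₂.
Selectivity: 1ξ₁ / (1ξ₂) = 5.53 → ξ₁ = 5.53 ξ₂.
Substitute: (1·5.53 + 1) ξ₂ = 129.7 → ξ₂ = 19.87 mol, ξ₁ = 109.9 mol.
Outlet amounts (n = n₀ + Σ ν·ξ):
  C: 204 − 1(109.9) − 1(19.87) = 74.26
  D: 0 + 1(109.9) = 109.9
  E: 0 + 1(19.87) = 19.87
  A: 0 + 2(19.87) = 39.74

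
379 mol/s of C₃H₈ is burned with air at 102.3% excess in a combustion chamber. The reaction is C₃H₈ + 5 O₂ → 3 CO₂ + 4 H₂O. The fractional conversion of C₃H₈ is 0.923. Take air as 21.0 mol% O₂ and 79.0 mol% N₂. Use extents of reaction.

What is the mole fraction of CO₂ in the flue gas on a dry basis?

Stoichiometric O₂ = 5 × 379 = 1895 mol/s; O₂ fed = 1895 × 2.023 = 3834 mol/s.
N₂ fed = 3834 × 79/21 = 14420 mol/s.
Fuel reacted = 0.923 × 379 → ξ = 349.8 mol/s.
Outlet (n = n₀ + ν ξ):
  C₃H₈: 379 − 1(349.8) = 29.18
  O₂: 3834 − 5(349.8) = 2084
  N₂: 14420 (inert)
  CO₂: 0 + 3(349.8) = 1049
  H₂O: 0 + 4(349.8) = 1399
Dry total = 17580 mol/s; y_CO₂ (dry) = 1049 / 17580 = 0.05968.

0.0597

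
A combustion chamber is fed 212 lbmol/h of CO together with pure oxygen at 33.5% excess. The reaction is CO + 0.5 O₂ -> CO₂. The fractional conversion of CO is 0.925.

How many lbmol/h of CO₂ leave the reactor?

196 lbmol/h

Stoichiometric O₂ = 0.5 × 212 = 106 lbmol/h; O₂ fed = 106 × 1.335 = 141.5 lbmol/h.
Fuel reacted = 0.925 × 212 → ξ = 196.1 lbmol/h.
Outlet (n = n₀ + ν ξ):
  CO: 212 − 1(196.1) = 15.9
  O₂: 141.5 − 0.5(196.1) = 43.46
  CO₂: 0 + 1(196.1) = 196.1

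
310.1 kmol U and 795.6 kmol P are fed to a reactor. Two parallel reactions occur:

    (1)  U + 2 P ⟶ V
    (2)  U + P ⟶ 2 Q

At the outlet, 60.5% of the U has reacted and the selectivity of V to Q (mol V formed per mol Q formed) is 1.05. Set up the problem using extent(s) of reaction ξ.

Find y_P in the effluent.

Conversion of U: U consumed = 0.605 × 310.1 = 187.6 kmol = 1ξ₁ + 1ξ₂.
Selectivity: 1ξ₁ / (2ξ₂) = 1.05 → ξ₁ = 2.1 ξ₂.
Substitute: (1·2.1 + 1) ξ₂ = 187.6 → ξ₂ = 60.52 kmol, ξ₁ = 127.1 kmol.
Outlet amounts (n = n₀ + Σ ν·ξ):
  U: 310.1 − 1(127.1) − 1(60.52) = 122.5
  P: 795.6 − 2(127.1) − 1(60.52) = 480.9
  V: 0 + 1(127.1) = 127.1
  Q: 0 + 2(60.52) = 121
Total out = 851.5 kmol; y_P = 480.9 / 851.5 = 0.5648.

0.565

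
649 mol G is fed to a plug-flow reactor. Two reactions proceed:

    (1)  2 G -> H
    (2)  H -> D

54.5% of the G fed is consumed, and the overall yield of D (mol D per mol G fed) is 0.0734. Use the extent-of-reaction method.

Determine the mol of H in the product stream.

Conversion of G: G consumed = 2ξ₁ = 0.545 × 649 → ξ₁ = 176.9 mol.
Yield of D: 1ξ₂ / 649 = 0.0734 → ξ₂ = 47.64 mol.
Outlet amounts (n = n₀ + Σ ν·ξ):
  G: 649 − 2(176.9) = 295.3
  H: 0 + 1(176.9) − 1(47.64) = 129.2
  D: 0 + 1(47.64) = 47.64

129 mol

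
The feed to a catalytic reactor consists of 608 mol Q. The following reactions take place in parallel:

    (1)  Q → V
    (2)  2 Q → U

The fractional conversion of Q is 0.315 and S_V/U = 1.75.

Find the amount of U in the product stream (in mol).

51.1 mol

Conversion of Q: Q consumed = 0.315 × 608 = 191.5 mol = 1ξ₁ + 2ξ₂.
Selectivity: 1ξ₁ / (1ξ₂) = 1.75 → ξ₁ = 1.75 ξ₂.
Substitute: (1·1.75 + 2) ξ₂ = 191.5 → ξ₂ = 51.07 mol, ξ₁ = 89.38 mol.
Outlet amounts (n = n₀ + Σ ν·ξ):
  Q: 608 − 1(89.38) − 2(51.07) = 416.5
  V: 0 + 1(89.38) = 89.38
  U: 0 + 1(51.07) = 51.07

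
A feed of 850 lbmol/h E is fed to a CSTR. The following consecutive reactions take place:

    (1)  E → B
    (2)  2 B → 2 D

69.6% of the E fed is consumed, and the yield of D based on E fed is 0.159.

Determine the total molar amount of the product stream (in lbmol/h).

850 lbmol/h

Conversion of E: E consumed = 1ξ₁ = 0.696 × 850 → ξ₁ = 591.6 lbmol/h.
Yield of D: 2ξ₂ / 850 = 0.159 → ξ₂ = 67.58 lbmol/h.
Outlet amounts (n = n₀ + Σ ν·ξ):
  E: 850 − 1(591.6) = 258.4
  B: 0 + 1(591.6) − 2(67.58) = 456.4
  D: 0 + 2(67.58) = 135.2
Total out = 258.4 + 456.4 + 135.2 = 850 lbmol/h.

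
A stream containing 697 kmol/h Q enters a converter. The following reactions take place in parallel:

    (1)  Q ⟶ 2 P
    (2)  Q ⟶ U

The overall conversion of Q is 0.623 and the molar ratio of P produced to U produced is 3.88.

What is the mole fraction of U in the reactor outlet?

0.15

Conversion of Q: Q consumed = 0.623 × 697 = 434.2 kmol/h = 1ξ₁ + 1ξ₂.
Selectivity: 2ξ₁ / (1ξ₂) = 3.88 → ξ₁ = 1.94 ξ₂.
Substitute: (1·1.94 + 1) ξ₂ = 434.2 → ξ₂ = 147.7 kmol/h, ξ₁ = 286.5 kmol/h.
Outlet amounts (n = n₀ + Σ ν·ξ):
  Q: 697 − 1(286.5) − 1(147.7) = 262.8
  P: 0 + 2(286.5) = 573.1
  U: 0 + 1(147.7) = 147.7
Total out = 983.5 kmol/h; y_U = 147.7 / 983.5 = 0.1502.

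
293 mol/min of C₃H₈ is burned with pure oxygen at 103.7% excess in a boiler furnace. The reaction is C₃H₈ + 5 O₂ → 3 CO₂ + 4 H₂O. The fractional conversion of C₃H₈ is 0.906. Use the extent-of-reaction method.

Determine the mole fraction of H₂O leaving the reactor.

0.3

Stoichiometric O₂ = 5 × 293 = 1465 mol/min; O₂ fed = 1465 × 2.037 = 2984 mol/min.
Fuel reacted = 0.906 × 293 → ξ = 265.5 mol/min.
Outlet (n = n₀ + ν ξ):
  C₃H₈: 293 − 1(265.5) = 27.54
  O₂: 2984 − 5(265.5) = 1657
  CO₂: 0 + 3(265.5) = 796.4
  H₂O: 0 + 4(265.5) = 1062
Total out = 3543 mol/min; y_H₂O = 1062 / 3543 = 0.2997.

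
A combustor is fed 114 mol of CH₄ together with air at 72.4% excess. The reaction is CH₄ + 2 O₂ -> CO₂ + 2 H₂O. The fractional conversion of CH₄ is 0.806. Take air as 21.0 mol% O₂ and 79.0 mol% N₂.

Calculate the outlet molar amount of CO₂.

Stoichiometric O₂ = 2 × 114 = 228 mol; O₂ fed = 228 × 1.724 = 393.1 mol.
N₂ fed = 393.1 × 79/21 = 1479 mol.
Fuel reacted = 0.806 × 114 → ξ = 91.88 mol.
Outlet (n = n₀ + ν ξ):
  CH₄: 114 − 1(91.88) = 22.12
  O₂: 393.1 − 2(91.88) = 209.3
  N₂: 1479 (inert)
  CO₂: 0 + 1(91.88) = 91.88
  H₂O: 0 + 2(91.88) = 183.8

91.9 mol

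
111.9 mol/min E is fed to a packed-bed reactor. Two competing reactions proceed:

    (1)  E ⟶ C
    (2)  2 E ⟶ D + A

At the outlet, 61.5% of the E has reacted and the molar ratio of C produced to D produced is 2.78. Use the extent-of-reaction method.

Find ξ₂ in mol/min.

ξ₂ = 14.4 mol/min

Conversion of E: E consumed = 0.615 × 111.9 = 68.82 mol/min = 1ξ₁ + 2ξ₂.
Selectivity: 1ξ₁ / (1ξ₂) = 2.78 → ξ₁ = 2.78 ξ₂.
Substitute: (1·2.78 + 2) ξ₂ = 68.82 → ξ₂ = 14.4 mol/min, ξ₁ = 40.02 mol/min.
Outlet amounts (n = n₀ + Σ ν·ξ):
  E: 111.9 − 1(40.02) − 2(14.4) = 43.08
  C: 0 + 1(40.02) = 40.02
  D: 0 + 1(14.4) = 14.4
  A: 0 + 1(14.4) = 14.4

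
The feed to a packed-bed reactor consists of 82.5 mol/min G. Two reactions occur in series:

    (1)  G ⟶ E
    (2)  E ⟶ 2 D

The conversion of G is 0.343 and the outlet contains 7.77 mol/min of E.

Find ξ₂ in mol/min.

Conversion of G: G consumed = 1ξ₁ = 0.343 × 82.5 → ξ₁ = 28.3 mol/min.
E balance: n_E = 0 + 1ξ₁ − 1ξ₂ = 7.77 → ξ₂ = (1·28.3 − 7.77)/1 = 20.53 mol/min.
Outlet amounts (n = n₀ + Σ ν·ξ):
  G: 82.5 − 1(28.3) = 54.2
  E: 0 + 1(28.3) − 1(20.53) = 7.77
  D: 0 + 2(20.53) = 41.06

ξ₂ = 20.5 mol/min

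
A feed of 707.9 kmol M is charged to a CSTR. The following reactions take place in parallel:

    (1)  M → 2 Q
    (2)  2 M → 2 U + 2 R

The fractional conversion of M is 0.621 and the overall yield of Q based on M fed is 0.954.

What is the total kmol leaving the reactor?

1150 kmol

Yield of Q: 2ξ₁ / 707.9 = 0.954 → ξ₁ = 337.7 kmol.
Conversion of M: 1ξ₁ + 2ξ₂ = 0.621 × 707.9 = 439.6 → ξ₂ = 50.97 kmol.
Outlet amounts (n = n₀ + Σ ν·ξ):
  M: 707.9 − 1(337.7) − 2(50.97) = 268.3
  Q: 0 + 2(337.7) = 675.3
  U: 0 + 2(50.97) = 101.9
  R: 0 + 2(50.97) = 101.9
Total out = 268.3 + 675.3 + 101.9 + 101.9 = 1148 kmol.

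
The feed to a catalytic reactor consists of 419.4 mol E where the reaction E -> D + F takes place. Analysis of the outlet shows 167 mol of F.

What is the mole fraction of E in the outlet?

0.43

For F: n = n₀ + 1ξ → 167 = 0 + 1ξ, giving ξ = 167 mol.
Outlet amounts (n = n₀ + ν ξ):
  E: 419.4 − 1(167) = 252.4
  D: 0 + 1(167) = 167
  F: 0 + 1(167) = 167
Total out = 586.4 mol; y_E = 252.4 / 586.4 = 0.4304.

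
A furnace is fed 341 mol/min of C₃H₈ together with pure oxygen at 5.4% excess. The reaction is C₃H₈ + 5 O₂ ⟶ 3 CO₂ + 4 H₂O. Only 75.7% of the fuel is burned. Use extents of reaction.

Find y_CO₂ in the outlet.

Stoichiometric O₂ = 5 × 341 = 1705 mol/min; O₂ fed = 1705 × 1.054 = 1797 mol/min.
Fuel reacted = 0.757 × 341 → ξ = 258.1 mol/min.
Outlet (n = n₀ + ν ξ):
  C₃H₈: 341 − 1(258.1) = 82.86
  O₂: 1797 − 5(258.1) = 506.4
  CO₂: 0 + 3(258.1) = 774.4
  H₂O: 0 + 4(258.1) = 1033
Total out = 2396 mol/min; y_CO₂ = 774.4 / 2396 = 0.3232.

0.323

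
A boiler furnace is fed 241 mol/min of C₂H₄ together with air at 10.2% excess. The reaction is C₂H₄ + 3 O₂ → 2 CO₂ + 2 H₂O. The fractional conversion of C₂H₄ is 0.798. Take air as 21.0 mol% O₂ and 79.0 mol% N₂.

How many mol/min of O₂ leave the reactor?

Stoichiometric O₂ = 3 × 241 = 723 mol/min; O₂ fed = 723 × 1.102 = 796.7 mol/min.
N₂ fed = 796.7 × 79/21 = 2997 mol/min.
Fuel reacted = 0.798 × 241 → ξ = 192.3 mol/min.
Outlet (n = n₀ + ν ξ):
  C₂H₄: 241 − 1(192.3) = 48.68
  O₂: 796.7 − 3(192.3) = 219.8
  N₂: 2997 (inert)
  CO₂: 0 + 2(192.3) = 384.6
  H₂O: 0 + 2(192.3) = 384.6

220 mol/min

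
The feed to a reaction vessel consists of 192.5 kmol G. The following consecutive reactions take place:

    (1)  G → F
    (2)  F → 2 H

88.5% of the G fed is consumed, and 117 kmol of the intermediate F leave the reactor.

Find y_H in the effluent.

0.434

Conversion of G: G consumed = 1ξ₁ = 0.885 × 192.5 → ξ₁ = 170.4 kmol.
F balance: n_F = 0 + 1ξ₁ − 1ξ₂ = 117 → ξ₂ = (1·170.4 − 117)/1 = 53.36 kmol.
Outlet amounts (n = n₀ + Σ ν·ξ):
  G: 192.5 − 1(170.4) = 22.14
  F: 0 + 1(170.4) − 1(53.36) = 117
  H: 0 + 2(53.36) = 106.7
Total out = 245.9 kmol; y_H = 106.7 / 245.9 = 0.4341.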